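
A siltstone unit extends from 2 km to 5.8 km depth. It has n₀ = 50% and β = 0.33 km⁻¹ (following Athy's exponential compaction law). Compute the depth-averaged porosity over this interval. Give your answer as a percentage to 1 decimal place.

14.7%

⟨n⟩ = (1/(Z₂−Z₁)) ∫ n₀ e^(−βZ) dZ = n₀·(e^(−β·Z₁) − e^(−β·Z₂)) / (β·(Z₂−Z₁))
e^(−0.33×2) = 0.5169; e^(−0.33×5.8) = 0.1475
⟨n⟩ = 0.5 × (0.5169 − 0.1475) / (0.33 × 3.8) = 0.5 × 0.2945 = 0.1473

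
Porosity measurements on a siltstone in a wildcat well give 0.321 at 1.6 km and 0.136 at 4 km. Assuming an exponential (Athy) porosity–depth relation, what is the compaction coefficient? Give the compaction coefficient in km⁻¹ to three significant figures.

Athy: n(z) = n₀ e^(−cz) ⇒ n₁/n₂ = e^{c(z₂−z₁)} ⇒ c = ln(n₁/n₂)/(z₂−z₁)
c = ln(0.321/0.136) / (4 − 1.6) = ln(2.36) / 2.4 = 0.8588 / 2.4 = 0.3578 km⁻¹

0.358 km⁻¹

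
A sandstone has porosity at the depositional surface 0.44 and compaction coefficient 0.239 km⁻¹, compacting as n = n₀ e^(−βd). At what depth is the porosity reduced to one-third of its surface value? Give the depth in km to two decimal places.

n/n₀ = 1/3 ⇒ exp(−β·d) = 1/3 ⇒ d = ln(3) / β
d = 1.0986 / 0.239 = 4.597 km

4.60 km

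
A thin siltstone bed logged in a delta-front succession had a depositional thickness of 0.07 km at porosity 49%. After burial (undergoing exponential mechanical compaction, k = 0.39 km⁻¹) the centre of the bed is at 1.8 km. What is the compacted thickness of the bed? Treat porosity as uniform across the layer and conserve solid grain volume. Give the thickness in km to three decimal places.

0.047 km

Porosity at 1.8 km: phi = 0.49·exp(−0.39×1.8) = 0.2428
Solid-volume conservation: h(1−phi) = h₀(1−phi₀) ⇒ h = h₀·(1−phi₀)/(1−phi)
h = 0.07 × (1 − 0.49)/(1 − 0.2428) = 0.07 × 0.6736 = 0.0471 km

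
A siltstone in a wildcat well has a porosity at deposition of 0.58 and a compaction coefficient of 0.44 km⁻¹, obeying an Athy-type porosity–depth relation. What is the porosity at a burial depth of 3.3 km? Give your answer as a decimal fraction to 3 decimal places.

0.136

φ = φ₀·exp(−β·d) = 0.58 × exp(−0.44 × 3.3) = 0.58 × exp(−1.452)
  = 0.58 × 0.2341 = 0.1358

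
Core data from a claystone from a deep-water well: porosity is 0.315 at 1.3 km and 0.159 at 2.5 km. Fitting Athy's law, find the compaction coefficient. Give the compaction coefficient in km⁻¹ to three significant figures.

0.570 km⁻¹

Athy: φ(z) = φ₀ e^(−cz) ⇒ φ₁/φ₂ = e^{c(z₂−z₁)} ⇒ c = ln(φ₁/φ₂)/(z₂−z₁)
c = ln(0.315/0.159) / (2.5 − 1.3) = ln(1.981) / 1.2 = 0.6837 / 1.2 = 0.5697 km⁻¹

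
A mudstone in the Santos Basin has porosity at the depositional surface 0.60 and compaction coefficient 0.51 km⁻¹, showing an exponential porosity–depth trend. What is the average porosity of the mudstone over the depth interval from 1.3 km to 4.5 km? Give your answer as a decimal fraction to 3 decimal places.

0.152

⟨φ⟩ = (1/(z₂−z₁)) ∫ φ₀ e^(−kz) dz = φ₀·(e^(−k·z₁) − e^(−k·z₂)) / (k·(z₂−z₁))
e^(−0.51×1.3) = 0.5153; e^(−0.51×4.5) = 0.1008
⟨φ⟩ = 0.6 × (0.5153 − 0.1008) / (0.51 × 3.2) = 0.6 × 0.2540 = 0.1524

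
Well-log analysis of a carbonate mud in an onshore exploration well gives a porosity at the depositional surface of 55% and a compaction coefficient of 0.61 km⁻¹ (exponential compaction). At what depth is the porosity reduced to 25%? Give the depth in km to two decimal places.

Invert Athy's law: Z = ln(φ₀/φ) / β
Z = ln(0.55/0.25) / 0.61 = ln(2.2) / 0.61 = 0.7885 / 0.61 = 1.293 km

1.29 km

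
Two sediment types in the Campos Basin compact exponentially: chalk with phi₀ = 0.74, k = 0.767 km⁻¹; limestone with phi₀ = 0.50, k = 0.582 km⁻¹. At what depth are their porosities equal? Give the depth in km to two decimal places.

Set phi₀ₐ e^(−kₐz) = phi₀ᵦ e^(−kᵦz) ⇒ ln(phi₀ₐ/phi₀ᵦ) = (kₐ − kᵦ)·z
z = ln(0.74/0.5) / (0.767 − 0.582) = 0.3920 / 0.185 = 2.119 km

2.12 km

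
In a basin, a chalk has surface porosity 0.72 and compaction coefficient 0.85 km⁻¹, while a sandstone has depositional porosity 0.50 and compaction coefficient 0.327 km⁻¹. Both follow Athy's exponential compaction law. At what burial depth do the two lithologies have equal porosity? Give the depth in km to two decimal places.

Set phi₀ₐ e^(−cₐZ) = phi₀ᵦ e^(−cᵦZ) ⇒ ln(phi₀ₐ/phi₀ᵦ) = (cₐ − cᵦ)·Z
Z = ln(0.72/0.5) / (0.85 − 0.327) = 0.3646 / 0.523 = 0.697 km

0.70 km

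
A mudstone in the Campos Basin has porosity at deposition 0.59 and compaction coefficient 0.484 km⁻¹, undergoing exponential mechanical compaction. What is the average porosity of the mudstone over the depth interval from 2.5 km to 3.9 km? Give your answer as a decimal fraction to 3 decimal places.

⟨phi⟩ = (1/(Z₂−Z₁)) ∫ phi₀ e^(−cZ) dZ = phi₀·(e^(−c·Z₁) − e^(−c·Z₂)) / (c·(Z₂−Z₁))
e^(−0.484×2.5) = 0.2982; e^(−0.484×3.9) = 0.1514
⟨phi⟩ = 0.59 × (0.2982 − 0.1514) / (0.484 × 1.4) = 0.59 × 0.2166 = 0.1278

0.128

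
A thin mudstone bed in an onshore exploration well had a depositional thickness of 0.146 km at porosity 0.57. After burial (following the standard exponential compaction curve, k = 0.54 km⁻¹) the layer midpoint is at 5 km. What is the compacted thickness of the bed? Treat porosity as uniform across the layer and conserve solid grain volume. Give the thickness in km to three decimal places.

Porosity at 5 km: n = 0.57·exp(−0.54×5) = 0.0383
Solid-volume conservation: h(1−n) = h₀(1−n₀) ⇒ h = h₀·(1−n₀)/(1−n)
h = 0.146 × (1 − 0.57)/(1 − 0.0383) = 0.146 × 0.4471 = 0.0653 km

0.065 km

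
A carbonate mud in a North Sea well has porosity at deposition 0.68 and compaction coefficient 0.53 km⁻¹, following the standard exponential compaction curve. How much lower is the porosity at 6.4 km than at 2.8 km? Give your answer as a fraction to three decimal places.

0.131

phi(2.8) = 0.68·e^(−0.53×2.8) = 0.1542
phi(6.4) = 0.68·e^(−0.53×6.4) = 0.0229
Δphi = 0.1542 − 0.0229 = 0.1313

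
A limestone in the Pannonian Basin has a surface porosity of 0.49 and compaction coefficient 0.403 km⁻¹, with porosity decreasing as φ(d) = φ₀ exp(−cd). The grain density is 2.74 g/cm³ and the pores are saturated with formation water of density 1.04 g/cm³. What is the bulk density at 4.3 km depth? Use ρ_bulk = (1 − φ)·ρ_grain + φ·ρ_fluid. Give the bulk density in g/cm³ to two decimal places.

Porosity at depth: φ = 0.49·exp(−0.403×4.3) = 0.49×0.1768 = 0.0866
Bulk density: ρ_b = (1−φ)ρ_g + φ·ρ_f = 0.9134×2.74 + 0.0866×1.04
       = 2.503 + 0.090 = 2.593 g/cm³

2.59 g/cm³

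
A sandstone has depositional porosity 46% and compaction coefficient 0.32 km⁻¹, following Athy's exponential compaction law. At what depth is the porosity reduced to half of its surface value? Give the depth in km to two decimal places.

2.17 km

φ/φ₀ = 1/2 ⇒ exp(−β·z) = 1/2 ⇒ z = ln(2) / β
z = 0.6931 / 0.32 = 2.166 km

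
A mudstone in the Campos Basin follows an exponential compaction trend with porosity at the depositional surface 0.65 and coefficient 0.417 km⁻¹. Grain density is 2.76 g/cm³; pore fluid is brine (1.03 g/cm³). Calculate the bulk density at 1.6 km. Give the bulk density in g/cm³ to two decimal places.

Porosity at depth: n = 0.65·exp(−0.417×1.6) = 0.65×0.5131 = 0.3335
Bulk density: ρ_b = (1−n)ρ_g + n·ρ_f = 0.6665×2.76 + 0.3335×1.03
       = 1.839 + 0.344 = 2.183 g/cm³

2.18 g/cm³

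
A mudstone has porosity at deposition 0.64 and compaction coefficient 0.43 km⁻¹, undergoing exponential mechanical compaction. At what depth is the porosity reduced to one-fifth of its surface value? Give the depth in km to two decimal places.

φ/φ₀ = 1/5 ⇒ exp(−β·Z) = 1/5 ⇒ Z = ln(5) / β
Z = 1.6094 / 0.43 = 3.743 km

3.74 km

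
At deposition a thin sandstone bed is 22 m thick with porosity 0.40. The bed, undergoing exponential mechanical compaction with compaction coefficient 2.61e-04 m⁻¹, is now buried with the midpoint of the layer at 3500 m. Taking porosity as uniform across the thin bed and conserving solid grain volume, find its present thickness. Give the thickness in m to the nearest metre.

Working in km (1 km = 1000 m; k in km⁻¹ = k in m⁻¹ × 1000):
Porosity at 3.5 km: φ = 0.4·exp(−0.261×3.5) = 0.1604
Solid-volume conservation: h(1−φ) = h₀(1−φ₀) ⇒ h = h₀·(1−φ₀)/(1−φ)
h = 0.022 × (1 − 0.4)/(1 − 0.1604) = 0.022 × 0.7147 = 0.0157 km

16 m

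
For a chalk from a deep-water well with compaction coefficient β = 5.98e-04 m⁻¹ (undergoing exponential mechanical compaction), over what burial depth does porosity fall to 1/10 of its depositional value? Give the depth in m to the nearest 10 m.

Working in km (1 km = 1000 m; β in km⁻¹ = β in m⁻¹ × 1000):
φ/φ₀ = 1/10 ⇒ exp(−β·d) = 1/10 ⇒ d = ln(10) / β
d = 2.3026 / 0.598 = 3.850 km

3850 m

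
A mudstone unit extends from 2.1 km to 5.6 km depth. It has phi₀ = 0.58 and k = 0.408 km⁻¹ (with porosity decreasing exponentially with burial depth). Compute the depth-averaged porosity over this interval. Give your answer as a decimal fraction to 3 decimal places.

0.131

⟨phi⟩ = (1/(Z₂−Z₁)) ∫ phi₀ e^(−kZ) dZ = phi₀·(e^(−k·Z₁) − e^(−k·Z₂)) / (k·(Z₂−Z₁))
e^(−0.408×2.1) = 0.4245; e^(−0.408×5.6) = 0.1018
⟨phi⟩ = 0.58 × (0.4245 − 0.1018) / (0.408 × 3.5) = 0.58 × 0.2260 = 0.1311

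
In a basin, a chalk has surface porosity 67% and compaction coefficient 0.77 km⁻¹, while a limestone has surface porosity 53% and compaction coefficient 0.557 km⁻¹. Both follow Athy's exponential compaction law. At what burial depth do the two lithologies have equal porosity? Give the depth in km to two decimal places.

Set φ₀ₐ e^(−kₐZ) = φ₀ᵦ e^(−kᵦZ) ⇒ ln(φ₀ₐ/φ₀ᵦ) = (kₐ − kᵦ)·Z
Z = ln(0.67/0.53) / (0.77 − 0.557) = 0.2344 / 0.213 = 1.100 km

1.10 km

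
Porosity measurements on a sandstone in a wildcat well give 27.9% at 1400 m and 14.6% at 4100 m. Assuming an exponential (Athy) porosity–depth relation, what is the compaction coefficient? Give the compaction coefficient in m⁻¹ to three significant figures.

0.000240 m⁻¹

Working in km (1 km = 1000 m; c in km⁻¹ = c in m⁻¹ × 1000):
Athy: n(z) = n₀ e^(−cz) ⇒ n₁/n₂ = e^{c(z₂−z₁)} ⇒ c = ln(n₁/n₂)/(z₂−z₁)
c = ln(0.279/0.146) / (4.1 − 1.4) = ln(1.911) / 2.7 = 0.6476 / 2.7 = 0.2399 km⁻¹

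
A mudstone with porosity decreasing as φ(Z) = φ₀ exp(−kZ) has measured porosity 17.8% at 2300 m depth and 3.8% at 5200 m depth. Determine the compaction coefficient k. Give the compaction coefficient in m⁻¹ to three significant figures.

Working in km (1 km = 1000 m; k in km⁻¹ = k in m⁻¹ × 1000):
Athy: φ(Z) = φ₀ e^(−kZ) ⇒ φ₁/φ₂ = e^{k(Z₂−Z₁)} ⇒ k = ln(φ₁/φ₂)/(Z₂−Z₁)
k = ln(0.178/0.038) / (5.2 − 2.3) = ln(4.684) / 2.9 = 1.5442 / 2.9 = 0.5325 km⁻¹

0.000532 m⁻¹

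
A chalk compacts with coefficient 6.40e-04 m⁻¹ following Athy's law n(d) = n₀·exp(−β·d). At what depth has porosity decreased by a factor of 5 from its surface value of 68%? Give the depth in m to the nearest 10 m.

Working in km (1 km = 1000 m; β in km⁻¹ = β in m⁻¹ × 1000):
n/n₀ = 1/5 ⇒ exp(−β·d) = 1/5 ⇒ d = ln(5) / β
d = 1.6094 / 0.64 = 2.515 km

2510 m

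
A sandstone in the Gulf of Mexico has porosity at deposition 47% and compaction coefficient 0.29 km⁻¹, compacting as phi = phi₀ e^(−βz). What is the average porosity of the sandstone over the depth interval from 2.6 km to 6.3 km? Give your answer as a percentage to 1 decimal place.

⟨phi⟩ = (1/(z₂−z₁)) ∫ phi₀ e^(−βz) dz = phi₀·(e^(−β·z₁) − e^(−β·z₂)) / (β·(z₂−z₁))
e^(−0.29×2.6) = 0.4705; e^(−0.29×6.3) = 0.1609
⟨phi⟩ = 0.47 × (0.4705 − 0.1609) / (0.29 × 3.7) = 0.47 × 0.2885 = 0.1356

13.6%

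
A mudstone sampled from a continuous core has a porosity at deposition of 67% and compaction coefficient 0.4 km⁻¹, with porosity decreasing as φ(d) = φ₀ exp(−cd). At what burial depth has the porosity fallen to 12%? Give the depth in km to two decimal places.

Invert Athy's law: d = ln(φ₀/φ) / c
d = ln(0.67/0.12) / 0.4 = ln(5.583) / 0.4 = 1.7198 / 0.4 = 4.299 km

4.30 km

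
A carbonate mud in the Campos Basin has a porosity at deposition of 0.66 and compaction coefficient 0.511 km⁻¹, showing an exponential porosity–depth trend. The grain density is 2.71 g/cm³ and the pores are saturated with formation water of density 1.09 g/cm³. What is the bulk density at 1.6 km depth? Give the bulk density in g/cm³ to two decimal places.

2.24 g/cm³

Porosity at depth: n = 0.66·exp(−0.511×1.6) = 0.66×0.4415 = 0.2914
Bulk density: ρ_b = (1−n)ρ_g + n·ρ_f = 0.7086×2.71 + 0.2914×1.09
       = 1.920 + 0.318 = 2.238 g/cm³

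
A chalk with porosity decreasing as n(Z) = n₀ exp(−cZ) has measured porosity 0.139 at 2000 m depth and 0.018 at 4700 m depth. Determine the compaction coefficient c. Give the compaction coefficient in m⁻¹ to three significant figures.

0.000757 m⁻¹

Working in km (1 km = 1000 m; c in km⁻¹ = c in m⁻¹ × 1000):
Athy: n(Z) = n₀ e^(−cZ) ⇒ n₁/n₂ = e^{c(Z₂−Z₁)} ⇒ c = ln(n₁/n₂)/(Z₂−Z₁)
c = ln(0.139/0.018) / (4.7 − 2) = ln(7.722) / 2.7 = 2.0441 / 2.7 = 0.7571 km⁻¹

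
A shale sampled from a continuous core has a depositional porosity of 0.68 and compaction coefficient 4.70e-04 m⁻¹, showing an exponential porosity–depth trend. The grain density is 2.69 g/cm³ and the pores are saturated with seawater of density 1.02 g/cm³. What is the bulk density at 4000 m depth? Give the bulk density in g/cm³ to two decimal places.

Working in km (1 km = 1000 m; k in km⁻¹ = k in m⁻¹ × 1000):
Porosity at depth: phi = 0.68·exp(−0.47×4) = 0.68×0.1526 = 0.1038
Bulk density: ρ_b = (1−phi)ρ_g + phi·ρ_f = 0.8962×2.69 + 0.1038×1.02
       = 2.411 + 0.106 = 2.517 g/cm³

2.52 g/cm³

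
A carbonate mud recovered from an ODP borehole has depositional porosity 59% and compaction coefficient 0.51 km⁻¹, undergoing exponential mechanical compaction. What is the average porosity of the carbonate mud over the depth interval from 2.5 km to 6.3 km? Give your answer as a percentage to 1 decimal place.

7.3%

⟨φ⟩ = (1/(d₂−d₁)) ∫ φ₀ e^(−βd) dd = φ₀·(e^(−β·d₁) − e^(−β·d₂)) / (β·(d₂−d₁))
e^(−0.51×2.5) = 0.2794; e^(−0.51×6.3) = 0.0402
⟨φ⟩ = 0.59 × (0.2794 − 0.0402) / (0.51 × 3.8) = 0.59 × 0.1234 = 0.0728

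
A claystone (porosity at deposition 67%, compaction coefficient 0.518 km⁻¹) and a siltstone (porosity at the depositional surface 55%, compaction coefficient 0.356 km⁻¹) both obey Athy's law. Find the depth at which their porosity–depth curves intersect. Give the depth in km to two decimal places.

1.22 km

Set phi₀ₐ e^(−cₐZ) = phi₀ᵦ e^(−cᵦZ) ⇒ ln(phi₀ₐ/phi₀ᵦ) = (cₐ − cᵦ)·Z
Z = ln(0.67/0.55) / (0.518 − 0.356) = 0.1974 / 0.162 = 1.218 km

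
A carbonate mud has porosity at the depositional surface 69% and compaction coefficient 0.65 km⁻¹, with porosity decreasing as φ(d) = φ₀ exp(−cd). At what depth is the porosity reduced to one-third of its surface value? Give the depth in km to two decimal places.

1.69 km

φ/φ₀ = 1/3 ⇒ exp(−c·d) = 1/3 ⇒ d = ln(3) / c
d = 1.0986 / 0.65 = 1.690 km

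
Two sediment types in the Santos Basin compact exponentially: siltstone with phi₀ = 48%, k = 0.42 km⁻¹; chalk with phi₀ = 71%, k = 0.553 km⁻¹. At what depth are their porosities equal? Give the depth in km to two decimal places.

Set phi₀ₐ e^(−kₐZ) = phi₀ᵦ e^(−kᵦZ) ⇒ ln(phi₀ₐ/phi₀ᵦ) = (kₐ − kᵦ)·Z
Z = ln(0.48/0.71) / (0.42 − 0.553) = -0.3915 / -0.133 = 2.943 km

2.94 km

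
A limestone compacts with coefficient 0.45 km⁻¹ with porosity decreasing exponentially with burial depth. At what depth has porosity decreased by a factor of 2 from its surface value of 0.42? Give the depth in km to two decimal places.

1.54 km

n/n₀ = 1/2 ⇒ exp(−c·z) = 1/2 ⇒ z = ln(2) / c
z = 0.6931 / 0.45 = 1.540 km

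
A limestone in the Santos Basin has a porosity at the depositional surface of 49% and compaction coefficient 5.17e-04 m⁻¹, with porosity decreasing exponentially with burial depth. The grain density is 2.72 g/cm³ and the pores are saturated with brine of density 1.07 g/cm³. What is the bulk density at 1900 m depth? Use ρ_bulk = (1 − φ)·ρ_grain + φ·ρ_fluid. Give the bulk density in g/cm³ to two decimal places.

2.42 g/cm³

Working in km (1 km = 1000 m; k in km⁻¹ = k in m⁻¹ × 1000):
Porosity at depth: phi = 0.49·exp(−0.517×1.9) = 0.49×0.3744 = 0.1835
Bulk density: ρ_b = (1−phi)ρ_g + phi·ρ_f = 0.8165×2.72 + 0.1835×1.07
       = 2.221 + 0.196 = 2.417 g/cm³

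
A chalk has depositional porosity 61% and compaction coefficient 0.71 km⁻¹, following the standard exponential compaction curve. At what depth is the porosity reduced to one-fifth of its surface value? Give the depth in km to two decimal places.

n/n₀ = 1/5 ⇒ exp(−β·Z) = 1/5 ⇒ Z = ln(5) / β
Z = 1.6094 / 0.71 = 2.267 km

2.27 km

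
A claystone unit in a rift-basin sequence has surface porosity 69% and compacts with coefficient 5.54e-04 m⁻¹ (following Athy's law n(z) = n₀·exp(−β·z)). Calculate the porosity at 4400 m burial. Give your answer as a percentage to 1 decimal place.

Working in km (1 km = 1000 m; β in km⁻¹ = β in m⁻¹ × 1000):
n = n₀·exp(−β·z) = 0.69 × exp(−0.554 × 4.4) = 0.69 × exp(−2.438)
  = 0.69 × 0.0874 = 0.0603

6.0%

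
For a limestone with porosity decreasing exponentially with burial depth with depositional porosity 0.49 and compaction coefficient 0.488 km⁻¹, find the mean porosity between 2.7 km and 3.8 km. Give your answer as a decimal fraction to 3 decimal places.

0.102

⟨φ⟩ = (1/(d₂−d₁)) ∫ φ₀ e^(−kd) dd = φ₀·(e^(−k·d₁) − e^(−k·d₂)) / (k·(d₂−d₁))
e^(−0.488×2.7) = 0.2678; e^(−0.488×3.8) = 0.1565
⟨φ⟩ = 0.49 × (0.2678 − 0.1565) / (0.488 × 1.1) = 0.49 × 0.2072 = 0.1015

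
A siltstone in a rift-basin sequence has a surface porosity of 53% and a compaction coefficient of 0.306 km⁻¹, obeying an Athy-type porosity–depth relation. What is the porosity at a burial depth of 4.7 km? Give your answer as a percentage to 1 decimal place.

φ = φ₀·exp(−k·Z) = 0.53 × exp(−0.306 × 4.7) = 0.53 × exp(−1.438)
  = 0.53 × 0.2374 = 0.1258

12.6%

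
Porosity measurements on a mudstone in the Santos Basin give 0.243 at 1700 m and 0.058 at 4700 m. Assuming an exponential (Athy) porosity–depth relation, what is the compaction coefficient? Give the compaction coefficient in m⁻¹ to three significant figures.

0.000478 m⁻¹

Working in km (1 km = 1000 m; k in km⁻¹ = k in m⁻¹ × 1000):
Athy: phi(d) = phi₀ e^(−kd) ⇒ phi₁/phi₂ = e^{k(d₂−d₁)} ⇒ k = ln(phi₁/phi₂)/(d₂−d₁)
k = ln(0.243/0.058) / (4.7 − 1.7) = ln(4.19) / 3 = 1.4326 / 3 = 0.4775 km⁻¹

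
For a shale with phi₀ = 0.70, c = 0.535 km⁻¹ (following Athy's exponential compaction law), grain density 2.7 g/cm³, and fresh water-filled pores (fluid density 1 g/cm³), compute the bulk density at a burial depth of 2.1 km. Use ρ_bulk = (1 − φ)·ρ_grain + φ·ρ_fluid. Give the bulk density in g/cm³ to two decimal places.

2.31 g/cm³

Porosity at depth: phi = 0.7·exp(−0.535×2.1) = 0.7×0.3251 = 0.2276
Bulk density: ρ_b = (1−phi)ρ_g + phi·ρ_f = 0.7724×2.7 + 0.2276×1
       = 2.085 + 0.228 = 2.313 g/cm³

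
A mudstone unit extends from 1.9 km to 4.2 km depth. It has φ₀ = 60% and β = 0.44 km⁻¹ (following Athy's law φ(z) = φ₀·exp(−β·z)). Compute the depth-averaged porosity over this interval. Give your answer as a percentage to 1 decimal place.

16.4%

⟨φ⟩ = (1/(z₂−z₁)) ∫ φ₀ e^(−βz) dz = φ₀·(e^(−β·z₁) − e^(−β·z₂)) / (β·(z₂−z₁))
e^(−0.44×1.9) = 0.4334; e^(−0.44×4.2) = 0.1576
⟨φ⟩ = 0.6 × (0.4334 − 0.1576) / (0.44 × 2.3) = 0.6 × 0.2726 = 0.1636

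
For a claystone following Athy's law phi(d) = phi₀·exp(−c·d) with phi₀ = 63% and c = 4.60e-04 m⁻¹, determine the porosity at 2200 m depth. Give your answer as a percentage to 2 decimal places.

Working in km (1 km = 1000 m; c in km⁻¹ = c in m⁻¹ × 1000):
phi = phi₀·exp(−c·d) = 0.63 × exp(−0.46 × 2.2) = 0.63 × exp(−1.012)
  = 0.63 × 0.3635 = 0.2290

22.90%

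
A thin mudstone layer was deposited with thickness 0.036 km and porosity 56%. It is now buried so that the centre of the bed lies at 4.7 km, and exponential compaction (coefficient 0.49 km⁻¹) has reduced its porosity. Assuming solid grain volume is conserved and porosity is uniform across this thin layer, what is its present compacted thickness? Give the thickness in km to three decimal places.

Porosity at 4.7 km: φ = 0.56·exp(−0.49×4.7) = 0.0560
Solid-volume conservation: h(1−φ) = h₀(1−φ₀) ⇒ h = h₀·(1−φ₀)/(1−φ)
h = 0.036 × (1 − 0.56)/(1 − 0.0560) = 0.036 × 0.4661 = 0.0168 km

0.017 km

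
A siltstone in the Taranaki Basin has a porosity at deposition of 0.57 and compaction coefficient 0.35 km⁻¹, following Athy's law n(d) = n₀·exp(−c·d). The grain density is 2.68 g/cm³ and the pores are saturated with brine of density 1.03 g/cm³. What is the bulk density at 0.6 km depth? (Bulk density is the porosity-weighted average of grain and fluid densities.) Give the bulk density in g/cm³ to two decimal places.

Porosity at depth: n = 0.57·exp(−0.35×0.6) = 0.57×0.8106 = 0.4620
Bulk density: ρ_b = (1−n)ρ_g + n·ρ_f = 0.5380×2.68 + 0.4620×1.03
       = 1.442 + 0.476 = 1.918 g/cm³

1.92 g/cm³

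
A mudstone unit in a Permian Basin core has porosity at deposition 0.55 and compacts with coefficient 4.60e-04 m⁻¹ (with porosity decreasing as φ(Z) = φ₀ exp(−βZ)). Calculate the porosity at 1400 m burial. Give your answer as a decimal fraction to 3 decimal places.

0.289

Working in km (1 km = 1000 m; β in km⁻¹ = β in m⁻¹ × 1000):
φ = φ₀·exp(−β·Z) = 0.55 × exp(−0.46 × 1.4) = 0.55 × exp(−0.644)
  = 0.55 × 0.5252 = 0.2889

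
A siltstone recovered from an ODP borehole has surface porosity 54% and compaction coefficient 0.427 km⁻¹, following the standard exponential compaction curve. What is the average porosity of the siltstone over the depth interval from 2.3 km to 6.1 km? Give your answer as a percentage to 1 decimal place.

⟨n⟩ = (1/(Z₂−Z₁)) ∫ n₀ e^(−βZ) dZ = n₀·(e^(−β·Z₁) − e^(−β·Z₂)) / (β·(Z₂−Z₁))
e^(−0.427×2.3) = 0.3745; e^(−0.427×6.1) = 0.0739
⟨n⟩ = 0.54 × (0.3745 − 0.0739) / (0.427 × 3.8) = 0.54 × 0.1853 = 0.1000

10.0%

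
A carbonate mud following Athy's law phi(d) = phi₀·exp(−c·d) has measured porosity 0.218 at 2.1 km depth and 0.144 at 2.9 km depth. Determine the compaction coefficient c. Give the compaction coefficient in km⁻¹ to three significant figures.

0.518 km⁻¹

Athy: phi(d) = phi₀ e^(−cd) ⇒ phi₁/phi₂ = e^{c(d₂−d₁)} ⇒ c = ln(phi₁/phi₂)/(d₂−d₁)
c = ln(0.218/0.144) / (2.9 − 2.1) = ln(1.514) / 0.8 = 0.4147 / 0.8 = 0.5184 km⁻¹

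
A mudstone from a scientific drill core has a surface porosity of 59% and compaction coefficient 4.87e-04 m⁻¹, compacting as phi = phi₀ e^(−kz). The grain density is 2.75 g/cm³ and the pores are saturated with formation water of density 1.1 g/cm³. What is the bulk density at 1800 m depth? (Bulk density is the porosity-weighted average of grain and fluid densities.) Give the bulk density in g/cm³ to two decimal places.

Working in km (1 km = 1000 m; k in km⁻¹ = k in m⁻¹ × 1000):
Porosity at depth: phi = 0.59·exp(−0.487×1.8) = 0.59×0.4162 = 0.2456
Bulk density: ρ_b = (1−phi)ρ_g + phi·ρ_f = 0.7544×2.75 + 0.2456×1.1
       = 2.075 + 0.270 = 2.345 g/cm³

2.34 g/cm³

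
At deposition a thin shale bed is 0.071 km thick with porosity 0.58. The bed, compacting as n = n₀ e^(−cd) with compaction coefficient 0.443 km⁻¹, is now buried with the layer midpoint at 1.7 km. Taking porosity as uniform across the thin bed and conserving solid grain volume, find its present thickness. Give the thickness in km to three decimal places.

Porosity at 1.7 km: n = 0.58·exp(−0.443×1.7) = 0.2731
Solid-volume conservation: h(1−n) = h₀(1−n₀) ⇒ h = h₀·(1−n₀)/(1−n)
h = 0.071 × (1 − 0.58)/(1 − 0.2731) = 0.071 × 0.5778 = 0.0410 km

0.041 km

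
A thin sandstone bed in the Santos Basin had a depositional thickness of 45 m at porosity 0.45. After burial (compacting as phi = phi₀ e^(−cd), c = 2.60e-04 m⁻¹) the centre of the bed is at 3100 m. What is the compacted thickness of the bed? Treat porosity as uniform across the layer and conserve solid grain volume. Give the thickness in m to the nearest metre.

31 m

Working in km (1 km = 1000 m; c in km⁻¹ = c in m⁻¹ × 1000):
Porosity at 3.1 km: phi = 0.45·exp(−0.26×3.1) = 0.2010
Solid-volume conservation: h(1−phi) = h₀(1−phi₀) ⇒ h = h₀·(1−phi₀)/(1−phi)
h = 0.045 × (1 − 0.45)/(1 − 0.2010) = 0.045 × 0.6884 = 0.0310 km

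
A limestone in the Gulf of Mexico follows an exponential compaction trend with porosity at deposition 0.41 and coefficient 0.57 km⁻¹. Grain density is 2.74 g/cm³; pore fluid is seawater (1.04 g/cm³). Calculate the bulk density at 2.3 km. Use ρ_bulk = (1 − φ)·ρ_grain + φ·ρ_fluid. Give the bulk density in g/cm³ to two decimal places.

2.55 g/cm³

Porosity at depth: phi = 0.41·exp(−0.57×2.3) = 0.41×0.2696 = 0.1105
Bulk density: ρ_b = (1−phi)ρ_g + phi·ρ_f = 0.8895×2.74 + 0.1105×1.04
       = 2.437 + 0.115 = 2.552 g/cm³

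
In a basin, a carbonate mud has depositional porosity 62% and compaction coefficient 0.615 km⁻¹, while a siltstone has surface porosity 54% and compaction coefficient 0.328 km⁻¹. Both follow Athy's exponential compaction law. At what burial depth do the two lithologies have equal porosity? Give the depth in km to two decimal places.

0.48 km

Set phi₀ₐ e^(−cₐd) = phi₀ᵦ e^(−cᵦd) ⇒ ln(phi₀ₐ/phi₀ᵦ) = (cₐ − cᵦ)·d
d = ln(0.62/0.54) / (0.615 − 0.328) = 0.1382 / 0.287 = 0.481 km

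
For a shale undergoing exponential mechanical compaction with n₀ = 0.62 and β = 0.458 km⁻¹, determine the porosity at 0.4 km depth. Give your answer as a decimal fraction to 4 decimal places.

n = n₀·exp(−β·Z) = 0.62 × exp(−0.458 × 0.4) = 0.62 × exp(−0.1832)
  = 0.62 × 0.8326 = 0.5162

0.5162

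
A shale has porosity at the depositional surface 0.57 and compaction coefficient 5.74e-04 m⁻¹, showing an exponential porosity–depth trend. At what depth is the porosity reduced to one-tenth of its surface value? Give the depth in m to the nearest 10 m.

4010 m

Working in km (1 km = 1000 m; c in km⁻¹ = c in m⁻¹ × 1000):
n/n₀ = 1/10 ⇒ exp(−c·Z) = 1/10 ⇒ Z = ln(10) / c
Z = 2.3026 / 0.574 = 4.011 km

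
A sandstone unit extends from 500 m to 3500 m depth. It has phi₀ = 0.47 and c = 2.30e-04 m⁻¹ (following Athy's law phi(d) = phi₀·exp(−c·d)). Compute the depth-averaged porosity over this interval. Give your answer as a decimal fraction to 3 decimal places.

0.303

Working in km (1 km = 1000 m; c in km⁻¹ = c in m⁻¹ × 1000):
⟨phi⟩ = (1/(d₂−d₁)) ∫ phi₀ e^(−cd) dd = phi₀·(e^(−c·d₁) − e^(−c·d₂)) / (c·(d₂−d₁))
e^(−0.23×0.5) = 0.8914; e^(−0.23×3.5) = 0.4471
⟨phi⟩ = 0.47 × (0.8914 − 0.4471) / (0.23 × 3) = 0.47 × 0.6439 = 0.3026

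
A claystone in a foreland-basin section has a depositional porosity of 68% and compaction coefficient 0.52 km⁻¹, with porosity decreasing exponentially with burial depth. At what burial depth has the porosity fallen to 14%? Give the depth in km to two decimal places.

3.04 km

Invert Athy's law: Z = ln(φ₀/φ) / k
Z = ln(0.68/0.14) / 0.52 = ln(4.857) / 0.52 = 1.5805 / 0.52 = 3.039 km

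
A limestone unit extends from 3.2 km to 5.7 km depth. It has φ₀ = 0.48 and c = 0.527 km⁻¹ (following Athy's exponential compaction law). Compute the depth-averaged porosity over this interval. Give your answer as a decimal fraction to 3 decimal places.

⟨φ⟩ = (1/(Z₂−Z₁)) ∫ φ₀ e^(−cZ) dZ = φ₀·(e^(−c·Z₁) − e^(−c·Z₂)) / (c·(Z₂−Z₁))
e^(−0.527×3.2) = 0.1852; e^(−0.527×5.7) = 0.0496
⟨φ⟩ = 0.48 × (0.1852 − 0.0496) / (0.527 × 2.5) = 0.48 × 0.1029 = 0.0494

0.049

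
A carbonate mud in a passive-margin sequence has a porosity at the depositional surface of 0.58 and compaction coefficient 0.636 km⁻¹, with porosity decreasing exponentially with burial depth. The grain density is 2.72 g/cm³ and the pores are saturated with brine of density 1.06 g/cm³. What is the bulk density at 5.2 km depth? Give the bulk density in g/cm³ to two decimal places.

2.68 g/cm³

Porosity at depth: n = 0.58·exp(−0.636×5.2) = 0.58×0.0366 = 0.0212
Bulk density: ρ_b = (1−n)ρ_g + n·ρ_f = 0.9788×2.72 + 0.0212×1.06
       = 2.662 + 0.023 = 2.685 g/cm³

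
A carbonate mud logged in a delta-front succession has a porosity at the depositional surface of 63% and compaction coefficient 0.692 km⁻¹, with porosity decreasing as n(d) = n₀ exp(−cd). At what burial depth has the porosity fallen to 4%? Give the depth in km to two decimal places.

Invert Athy's law: d = ln(n₀/n) / c
d = ln(0.63/0.04) / 0.692 = ln(15.75) / 0.692 = 2.7568 / 0.692 = 3.984 km

3.98 km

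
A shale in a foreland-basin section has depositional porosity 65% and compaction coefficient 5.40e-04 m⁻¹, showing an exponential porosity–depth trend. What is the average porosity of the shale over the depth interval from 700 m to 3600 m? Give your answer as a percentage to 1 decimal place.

Working in km (1 km = 1000 m; β in km⁻¹ = β in m⁻¹ × 1000):
⟨phi⟩ = (1/(z₂−z₁)) ∫ phi₀ e^(−βz) dz = phi₀·(e^(−β·z₁) − e^(−β·z₂)) / (β·(z₂−z₁))
e^(−0.54×0.7) = 0.6852; e^(−0.54×3.6) = 0.1431
⟨phi⟩ = 0.65 × (0.6852 − 0.1431) / (0.54 × 2.9) = 0.65 × 0.3462 = 0.2250

22.5%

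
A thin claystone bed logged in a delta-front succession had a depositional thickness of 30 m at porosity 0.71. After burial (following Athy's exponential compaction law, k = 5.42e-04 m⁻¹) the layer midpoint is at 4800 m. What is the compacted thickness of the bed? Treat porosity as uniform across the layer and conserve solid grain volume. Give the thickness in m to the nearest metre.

Working in km (1 km = 1000 m; k in km⁻¹ = k in m⁻¹ × 1000):
Porosity at 4.8 km: φ = 0.71·exp(−0.542×4.8) = 0.0526
Solid-volume conservation: h(1−φ) = h₀(1−φ₀) ⇒ h = h₀·(1−φ₀)/(1−φ)
h = 0.03 × (1 − 0.71)/(1 − 0.0526) = 0.03 × 0.3061 = 0.0092 km

9 m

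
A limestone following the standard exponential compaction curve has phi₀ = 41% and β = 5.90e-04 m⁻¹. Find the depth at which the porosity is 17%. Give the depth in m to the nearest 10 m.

Working in km (1 km = 1000 m; β in km⁻¹ = β in m⁻¹ × 1000):
Invert Athy's law: d = ln(phi₀/phi) / β
d = ln(0.41/0.17) / 0.59 = ln(2.412) / 0.59 = 0.8804 / 0.59 = 1.492 km

1490 m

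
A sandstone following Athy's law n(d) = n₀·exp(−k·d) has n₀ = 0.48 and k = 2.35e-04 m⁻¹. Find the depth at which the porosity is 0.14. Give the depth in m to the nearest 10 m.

Working in km (1 km = 1000 m; k in km⁻¹ = k in m⁻¹ × 1000):
Invert Athy's law: d = ln(n₀/n) / k
d = ln(0.48/0.14) / 0.235 = ln(3.429) / 0.235 = 1.2321 / 0.235 = 5.243 km

5240 m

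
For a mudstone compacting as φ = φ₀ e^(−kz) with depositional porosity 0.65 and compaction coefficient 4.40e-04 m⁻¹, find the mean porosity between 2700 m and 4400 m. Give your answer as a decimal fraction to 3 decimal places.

Working in km (1 km = 1000 m; k in km⁻¹ = k in m⁻¹ × 1000):
⟨φ⟩ = (1/(z₂−z₁)) ∫ φ₀ e^(−kz) dz = φ₀·(e^(−k·z₁) − e^(−k·z₂)) / (k·(z₂−z₁))
e^(−0.44×2.7) = 0.3048; e^(−0.44×4.4) = 0.1443
⟨φ⟩ = 0.65 × (0.3048 − 0.1443) / (0.44 × 1.7) = 0.65 × 0.2146 = 0.1395

0.140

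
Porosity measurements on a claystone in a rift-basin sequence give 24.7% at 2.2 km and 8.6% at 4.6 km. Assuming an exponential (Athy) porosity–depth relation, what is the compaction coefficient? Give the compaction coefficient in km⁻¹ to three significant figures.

Athy: phi(z) = phi₀ e^(−kz) ⇒ phi₁/phi₂ = e^{k(z₂−z₁)} ⇒ k = ln(phi₁/phi₂)/(z₂−z₁)
k = ln(0.247/0.086) / (4.6 − 2.2) = ln(2.872) / 2.4 = 1.0550 / 2.4 = 0.4396 km⁻¹

0.440 km⁻¹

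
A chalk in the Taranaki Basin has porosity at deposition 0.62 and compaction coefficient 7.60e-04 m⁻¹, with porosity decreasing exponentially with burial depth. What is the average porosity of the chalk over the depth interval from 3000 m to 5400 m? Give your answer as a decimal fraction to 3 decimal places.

0.029

Working in km (1 km = 1000 m; β in km⁻¹ = β in m⁻¹ × 1000):
⟨phi⟩ = (1/(z₂−z₁)) ∫ phi₀ e^(−βz) dz = phi₀·(e^(−β·z₁) − e^(−β·z₂)) / (β·(z₂−z₁))
e^(−0.76×3) = 0.1023; e^(−0.76×5.4) = 0.0165
⟨phi⟩ = 0.62 × (0.1023 − 0.0165) / (0.76 × 2.4) = 0.62 × 0.0470 = 0.0292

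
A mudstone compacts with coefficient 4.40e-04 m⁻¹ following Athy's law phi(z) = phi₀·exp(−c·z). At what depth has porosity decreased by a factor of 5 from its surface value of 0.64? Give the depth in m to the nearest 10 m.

3660 m

Working in km (1 km = 1000 m; c in km⁻¹ = c in m⁻¹ × 1000):
phi/phi₀ = 1/5 ⇒ exp(−c·z) = 1/5 ⇒ z = ln(5) / c
z = 1.6094 / 0.44 = 3.658 km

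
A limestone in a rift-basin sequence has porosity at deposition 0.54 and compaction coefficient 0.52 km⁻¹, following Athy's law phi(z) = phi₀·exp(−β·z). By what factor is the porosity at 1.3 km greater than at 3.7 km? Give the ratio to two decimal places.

3.48

phi(z₁)/phi(z₂) = e^(−β·z₁)/e^(−β·z₂) = e^{β(z₂−z₁)}
= exp(0.52 × 2.4) = exp(1.248) = 3.4834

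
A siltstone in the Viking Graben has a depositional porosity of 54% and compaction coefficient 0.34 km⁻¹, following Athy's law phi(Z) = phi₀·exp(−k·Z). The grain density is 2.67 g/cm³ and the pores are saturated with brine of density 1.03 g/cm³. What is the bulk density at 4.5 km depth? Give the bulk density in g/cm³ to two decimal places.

2.48 g/cm³

Porosity at depth: phi = 0.54·exp(−0.34×4.5) = 0.54×0.2165 = 0.1169
Bulk density: ρ_b = (1−phi)ρ_g + phi·ρ_f = 0.8831×2.67 + 0.1169×1.03
       = 2.358 + 0.120 = 2.478 g/cm³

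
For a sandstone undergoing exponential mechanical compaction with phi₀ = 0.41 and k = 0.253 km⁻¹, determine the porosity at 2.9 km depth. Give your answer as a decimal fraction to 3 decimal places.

phi = phi₀·exp(−k·Z) = 0.41 × exp(−0.253 × 2.9) = 0.41 × exp(−0.7337)
  = 0.41 × 0.4801 = 0.1969

0.197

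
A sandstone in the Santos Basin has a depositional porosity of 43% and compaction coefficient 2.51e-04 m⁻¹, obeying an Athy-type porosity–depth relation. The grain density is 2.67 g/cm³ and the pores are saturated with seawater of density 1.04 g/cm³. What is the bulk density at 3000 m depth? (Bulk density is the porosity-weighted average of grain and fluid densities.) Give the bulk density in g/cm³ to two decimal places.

2.34 g/cm³

Working in km (1 km = 1000 m; β in km⁻¹ = β in m⁻¹ × 1000):
Porosity at depth: n = 0.43·exp(−0.251×3) = 0.43×0.4710 = 0.2025
Bulk density: ρ_b = (1−n)ρ_g + n·ρ_f = 0.7975×2.67 + 0.2025×1.04
       = 2.129 + 0.211 = 2.340 g/cm³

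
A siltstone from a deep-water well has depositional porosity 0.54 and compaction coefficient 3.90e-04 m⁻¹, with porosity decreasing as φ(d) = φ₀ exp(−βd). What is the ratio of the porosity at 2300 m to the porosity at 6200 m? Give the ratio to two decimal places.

4.58

Working in km (1 km = 1000 m; β in km⁻¹ = β in m⁻¹ × 1000):
φ(d₁)/φ(d₂) = e^(−β·d₁)/e^(−β·d₂) = e^{β(d₂−d₁)}
= exp(0.39 × 3.9) = exp(1.521) = 4.5768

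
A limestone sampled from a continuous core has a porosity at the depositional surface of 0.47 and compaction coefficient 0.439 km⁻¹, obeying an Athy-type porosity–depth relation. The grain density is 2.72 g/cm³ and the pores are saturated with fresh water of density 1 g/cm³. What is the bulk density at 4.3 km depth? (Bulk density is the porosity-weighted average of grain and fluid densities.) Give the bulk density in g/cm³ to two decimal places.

2.60 g/cm³

Porosity at depth: phi = 0.47·exp(−0.439×4.3) = 0.47×0.1514 = 0.0712
Bulk density: ρ_b = (1−phi)ρ_g + phi·ρ_f = 0.9288×2.72 + 0.0712×1
       = 2.526 + 0.071 = 2.598 g/cm³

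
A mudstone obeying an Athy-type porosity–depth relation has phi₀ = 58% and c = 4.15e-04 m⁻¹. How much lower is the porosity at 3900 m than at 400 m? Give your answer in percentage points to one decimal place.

37.6 percentage points

Working in km (1 km = 1000 m; c in km⁻¹ = c in m⁻¹ × 1000):
phi(0.4) = 0.58·e^(−0.415×0.4) = 0.4913
phi(3.9) = 0.58·e^(−0.415×3.9) = 0.1150
Δphi = 0.4913 − 0.1150 = 0.3763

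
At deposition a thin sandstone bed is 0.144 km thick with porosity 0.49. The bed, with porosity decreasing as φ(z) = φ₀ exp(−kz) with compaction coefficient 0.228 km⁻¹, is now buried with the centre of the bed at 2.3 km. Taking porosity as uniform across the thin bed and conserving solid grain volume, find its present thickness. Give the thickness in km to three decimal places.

0.103 km

Porosity at 2.3 km: φ = 0.49·exp(−0.228×2.3) = 0.2900
Solid-volume conservation: h(1−φ) = h₀(1−φ₀) ⇒ h = h₀·(1−φ₀)/(1−φ)
h = 0.144 × (1 − 0.49)/(1 − 0.2900) = 0.144 × 0.7183 = 0.1034 km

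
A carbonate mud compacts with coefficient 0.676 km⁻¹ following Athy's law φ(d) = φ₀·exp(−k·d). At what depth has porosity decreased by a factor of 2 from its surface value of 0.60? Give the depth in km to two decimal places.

φ/φ₀ = 1/2 ⇒ exp(−k·d) = 1/2 ⇒ d = ln(2) / k
d = 0.6931 / 0.676 = 1.025 km

1.03 km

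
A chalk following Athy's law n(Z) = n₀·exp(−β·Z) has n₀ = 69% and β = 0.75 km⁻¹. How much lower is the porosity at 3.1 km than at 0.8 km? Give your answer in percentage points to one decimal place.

31.1 percentage points

n(0.8) = 0.69·e^(−0.75×0.8) = 0.3787
n(3.1) = 0.69·e^(−0.75×3.1) = 0.0675
Δn = 0.3787 − 0.0675 = 0.3112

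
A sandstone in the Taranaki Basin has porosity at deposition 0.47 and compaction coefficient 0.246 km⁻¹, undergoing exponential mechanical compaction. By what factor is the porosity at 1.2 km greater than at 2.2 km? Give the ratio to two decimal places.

φ(Z₁)/φ(Z₂) = e^(−c·Z₁)/e^(−c·Z₂) = e^{c(Z₂−Z₁)}
= exp(0.246 × 1) = exp(0.246) = 1.2789

1.28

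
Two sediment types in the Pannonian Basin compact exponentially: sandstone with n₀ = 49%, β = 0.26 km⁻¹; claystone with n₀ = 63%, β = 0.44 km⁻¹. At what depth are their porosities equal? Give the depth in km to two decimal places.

1.40 km

Set n₀ₐ e^(−βₐz) = n₀ᵦ e^(−βᵦz) ⇒ ln(n₀ₐ/n₀ᵦ) = (βₐ − βᵦ)·z
z = ln(0.49/0.63) / (0.26 − 0.44) = -0.2513 / -0.18 = 1.396 km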